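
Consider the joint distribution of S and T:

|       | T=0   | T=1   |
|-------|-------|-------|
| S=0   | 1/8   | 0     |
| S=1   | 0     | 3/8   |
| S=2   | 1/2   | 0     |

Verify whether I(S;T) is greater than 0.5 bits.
Marginal P(S) (row sums):
  P(S=0) = 1/8 + 0 = 1/8
  P(S=1) = 0 + 3/8 = 3/8
  P(S=2) = 1/2 + 0 = 1/2
Marginal P(T) (column sums):
  P(T=0) = 1/8 + 0 + 1/2 = 5/8
  P(T=1) = 0 + 3/8 + 0 = 3/8

H(S) = -[(1/8)·log₂(1/8) + (3/8)·log₂(3/8) + (1/2)·log₂(1/2)]
  = 0.3750 + 0.5306 + 0.5000
  = 1.4056 bits
H(T) = -[(5/8)·log₂(5/8) + (3/8)·log₂(3/8)]
  = 0.4238 + 0.5306
  = 0.9544 bits
H(S,T) = -[(1/8)·log₂(1/8) + (3/8)·log₂(3/8) + (1/2)·log₂(1/2)]
  = 0.3750 + 0.5306 + 0.5000
  = 1.4056 bits

I(S;T) = H(S) + H(T) - H(S,T)
  = 1.4056 + 0.9544 - 1.4056
  = 0.9544 bits

Yes. I(S;T) = 0.9544 bits, which is > 0.5 bits.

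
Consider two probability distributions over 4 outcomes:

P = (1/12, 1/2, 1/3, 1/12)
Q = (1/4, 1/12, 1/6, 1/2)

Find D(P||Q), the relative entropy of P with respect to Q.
D(P||Q) = Σ P(i) log₂(P(i)/Q(i))
  i=0: (1/12) × log₂((1/12)/(1/4)) = (1/12) × log₂(1/3) = -0.1321
  i=1: (1/2) × log₂((1/2)/(1/12)) = (1/2) × log₂(6) = 1.2925
  i=2: (1/3) × log₂((1/3)/(1/6)) = (1/3) × log₂(2) = 0.3333
  i=3: (1/12) × log₂((1/12)/(1/2)) = (1/12) × log₂(1/6) = -0.2154
D(P||Q) = -0.1321 + 1.2925 + 0.3333 - 0.2154
  = 1.2783 bits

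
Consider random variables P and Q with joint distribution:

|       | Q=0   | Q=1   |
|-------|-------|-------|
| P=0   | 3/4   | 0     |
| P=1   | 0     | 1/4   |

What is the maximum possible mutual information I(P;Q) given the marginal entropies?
The upper bound on mutual information is I(P;Q) ≤ min(H(P), H(Q)).

Marginal P(P) (row sums):
  P(P=0) = 3/4 + 0 = 3/4
  P(P=1) = 0 + 1/4 = 1/4
Marginal P(Q) (column sums):
  P(Q=0) = 3/4 + 0 = 3/4
  P(Q=1) = 0 + 1/4 = 1/4

H(P) = -[(3/4)·log₂(3/4) + (1/4)·log₂(1/4)]
  = 0.3113 + 0.5000
  = 0.8113 bits
H(Q) = -[(3/4)·log₂(3/4) + (1/4)·log₂(1/4)]
  = 0.3113 + 0.5000
  = 0.8113 bits

Maximum possible I(P;Q) = min(0.8113, 0.8113) = 0.8113 bits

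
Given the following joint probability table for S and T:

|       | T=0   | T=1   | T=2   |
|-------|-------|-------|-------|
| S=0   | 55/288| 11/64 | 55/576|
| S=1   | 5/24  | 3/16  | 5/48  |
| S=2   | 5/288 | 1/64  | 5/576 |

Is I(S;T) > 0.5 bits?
Marginal P(S) (row sums):
  P(S=0) = 55/288 + 11/64 + 55/576 = 11/24
  P(S=1) = 5/24 + 3/16 + 5/48 = 1/2
  P(S=2) = 5/288 + 1/64 + 5/576 = 1/24
Marginal P(T) (column sums):
  P(T=0) = 55/288 + 5/24 + 5/288 = 5/12
  P(T=1) = 11/64 + 3/16 + 1/64 = 3/8
  P(T=2) = 55/576 + 5/48 + 5/576 = 5/24

H(S) = -[(11/24)·log₂(11/24) + (1/2)·log₂(1/2) + (1/24)·log₂(1/24)]
  = 0.5159 + 0.5000 + 0.1910
  = 1.2069 bits
H(T) = -[(5/12)·log₂(5/12) + (3/8)·log₂(3/8) + (5/24)·log₂(5/24)]
  = 0.5263 + 0.5306 + 0.4715
  = 1.5284 bits
H(S,T) = -[(55/288)·log₂(55/288) + (11/64)·log₂(11/64) + (55/576)·log₂(55/576) + (5/24)·log₂(5/24) + (3/16)·log₂(3/16) + (5/48)·log₂(5/48) + (5/288)·log₂(5/288) + (1/64)·log₂(1/64) + (5/576)·log₂(5/576)]
  = 0.4561 + 0.4367 + 0.3236 + 0.4715 + 0.4528 + 0.3399 + 0.1015 + 0.0938 + 0.0594
  = 2.7353 bits

I(S;T) = H(S) + H(T) - H(S,T)
  = 1.2069 + 1.5284 - 2.7353
  = 0.0000 bits

No. I(S;T) = 0.0000 bits, which is ≤ 0.5 bits.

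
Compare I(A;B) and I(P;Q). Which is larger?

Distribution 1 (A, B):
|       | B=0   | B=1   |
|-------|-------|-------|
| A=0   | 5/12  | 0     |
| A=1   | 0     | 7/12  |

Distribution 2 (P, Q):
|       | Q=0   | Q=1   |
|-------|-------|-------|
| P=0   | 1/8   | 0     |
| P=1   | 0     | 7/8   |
Distribution 1 (A, B):
Marginal P(A) (row sums):
  P(A=0) = 5/12 + 0 = 5/12
  P(A=1) = 0 + 7/12 = 7/12
Marginal P(B) (column sums):
  P(B=0) = 5/12 + 0 = 5/12
  P(B=1) = 0 + 7/12 = 7/12

H(A) = -[(5/12)·log₂(5/12) + (7/12)·log₂(7/12)]
  = 0.5263 + 0.4536
  = 0.9799 bits
H(B) = -[(5/12)·log₂(5/12) + (7/12)·log₂(7/12)]
  = 0.5263 + 0.4536
  = 0.9799 bits
H(A,B) = -[(5/12)·log₂(5/12) + (7/12)·log₂(7/12)]
  = 0.5263 + 0.4536
  = 0.9799 bits

I(A;B) = H(A) + H(B) - H(A,B)
  = 0.9799 + 0.9799 - 0.9799
  = 0.9799 bits

Distribution 2 (P, Q):
Marginal P(P) (row sums):
  P(P=0) = 1/8 + 0 = 1/8
  P(P=1) = 0 + 7/8 = 7/8
Marginal P(Q) (column sums):
  P(Q=0) = 1/8 + 0 = 1/8
  P(Q=1) = 0 + 7/8 = 7/8

H(P) = -[(1/8)·log₂(1/8) + (7/8)·log₂(7/8)]
  = 0.3750 + 0.1686
  = 0.5436 bits
H(Q) = -[(1/8)·log₂(1/8) + (7/8)·log₂(7/8)]
  = 0.3750 + 0.1686
  = 0.5436 bits
H(P,Q) = -[(1/8)·log₂(1/8) + (7/8)·log₂(7/8)]
  = 0.3750 + 0.1686
  = 0.5436 bits

I(P;Q) = H(P) + H(Q) - H(P,Q)
  = 0.5436 + 0.5436 - 0.5436
  = 0.5436 bits

I(A;B) = 0.9799 bits > I(P;Q) = 0.5436 bits, so (A, B) has the higher mutual information (stronger dependence).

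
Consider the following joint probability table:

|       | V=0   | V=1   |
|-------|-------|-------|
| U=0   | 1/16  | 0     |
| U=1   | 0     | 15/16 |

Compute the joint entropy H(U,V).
H(U,V) = -Σ P(U,V) log₂ P(U,V), summed over the non-zero cells:
H(U,V) = -[(1/16)·log₂(1/16) + (15/16)·log₂(15/16)]
  = 0.2500 + 0.0873
  = 0.3373 bits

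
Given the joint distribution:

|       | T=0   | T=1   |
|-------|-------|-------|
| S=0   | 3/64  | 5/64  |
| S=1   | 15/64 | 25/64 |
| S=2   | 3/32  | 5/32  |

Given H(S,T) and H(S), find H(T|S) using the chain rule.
From the chain rule: H(S,T) = H(S) + H(T|S)
Therefore: H(T|S) = H(S,T) - H(S)

H(S,T) = -[(3/64)·log₂(3/64) + (5/64)·log₂(5/64) + (15/64)·log₂(15/64) + (25/64)·log₂(25/64) + (3/32)·log₂(3/32) + (5/32)·log₂(5/32)]
  = 0.2070 + 0.2873 + 0.4906 + 0.5297 + 0.3202 + 0.4184
  = 2.2532 bits
Marginal P(S) (row sums):
  P(S=0) = 3/64 + 5/64 = 1/8
  P(S=1) = 15/64 + 25/64 = 5/8
  P(S=2) = 3/32 + 5/32 = 1/4
H(S) = -[(1/8)·log₂(1/8) + (5/8)·log₂(5/8) + (1/4)·log₂(1/4)]
  = 0.3750 + 0.4238 + 0.5000
  = 1.2988 bits

H(T|S) = 2.2532 - 1.2988 = 0.9544 bits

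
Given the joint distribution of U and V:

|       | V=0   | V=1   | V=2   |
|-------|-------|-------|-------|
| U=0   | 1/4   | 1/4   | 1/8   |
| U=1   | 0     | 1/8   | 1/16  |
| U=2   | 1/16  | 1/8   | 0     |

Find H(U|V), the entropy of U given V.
Marginal P(V) (column sums):
  P(V=0) = 1/4 + 0 + 1/16 = 5/16
  P(V=1) = 1/4 + 1/8 + 1/8 = 1/2
  P(V=2) = 1/8 + 1/16 + 0 = 3/16

H(U|V) = -Σ P(U,V)·log₂ P(U|V), where P(U|V) = P(U,V) / P(V)
  (cells with P(U,V) = 0 contribute 0)
  (U=0,V=0): P(U|V) = (1/4)/(5/16) = 4/5;  -(1/4)·log₂(4/5) = 0.0805
  (U=0,V=1): P(U|V) = (1/4)/(1/2) = 1/2;  -(1/4)·log₂(1/2) = 0.2500
  (U=0,V=2): P(U|V) = (1/8)/(3/16) = 2/3;  -(1/8)·log₂(2/3) = 0.0731
  (U=1,V=1): P(U|V) = (1/8)/(1/2) = 1/4;  -(1/8)·log₂(1/4) = 0.2500
  (U=1,V=2): P(U|V) = (1/16)/(3/16) = 1/3;  -(1/16)·log₂(1/3) = 0.0991
  (U=2,V=0): P(U|V) = (1/16)/(5/16) = 1/5;  -(1/16)·log₂(1/5) = 0.1451
  (U=2,V=1): P(U|V) = (1/8)/(1/2) = 1/4;  -(1/8)·log₂(1/4) = 0.2500
H(U|V) = 0.0805 + 0.2500 + 0.0731 + 0.2500 + 0.0991 + 0.1451 + 0.2500
  = 1.1478 bits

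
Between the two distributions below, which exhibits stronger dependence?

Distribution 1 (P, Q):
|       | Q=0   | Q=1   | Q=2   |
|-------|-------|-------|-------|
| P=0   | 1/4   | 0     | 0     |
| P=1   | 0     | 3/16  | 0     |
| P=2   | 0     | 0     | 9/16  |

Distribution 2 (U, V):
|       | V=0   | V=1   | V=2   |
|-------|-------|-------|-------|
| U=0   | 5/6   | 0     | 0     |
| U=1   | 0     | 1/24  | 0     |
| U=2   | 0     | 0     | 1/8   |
Distribution 1 (P, Q):
Marginal P(P) (row sums):
  P(P=0) = 1/4 + 0 + 0 = 1/4
  P(P=1) = 0 + 3/16 + 0 = 3/16
  P(P=2) = 0 + 0 + 9/16 = 9/16
Marginal P(Q) (column sums):
  P(Q=0) = 1/4 + 0 + 0 = 1/4
  P(Q=1) = 0 + 3/16 + 0 = 3/16
  P(Q=2) = 0 + 0 + 9/16 = 9/16

H(P) = -[(1/4)·log₂(1/4) + (3/16)·log₂(3/16) + (9/16)·log₂(9/16)]
  = 0.5000 + 0.4528 + 0.4669
  = 1.4197 bits
H(Q) = -[(1/4)·log₂(1/4) + (3/16)·log₂(3/16) + (9/16)·log₂(9/16)]
  = 0.5000 + 0.4528 + 0.4669
  = 1.4197 bits
H(P,Q) = -[(1/4)·log₂(1/4) + (3/16)·log₂(3/16) + (9/16)·log₂(9/16)]
  = 0.5000 + 0.4528 + 0.4669
  = 1.4197 bits

I(P;Q) = H(P) + H(Q) - H(P,Q)
  = 1.4197 + 1.4197 - 1.4197
  = 1.4197 bits

Distribution 2 (U, V):
Marginal P(U) (row sums):
  P(U=0) = 5/6 + 0 + 0 = 5/6
  P(U=1) = 0 + 1/24 + 0 = 1/24
  P(U=2) = 0 + 0 + 1/8 = 1/8
Marginal P(V) (column sums):
  P(V=0) = 5/6 + 0 + 0 = 5/6
  P(V=1) = 0 + 1/24 + 0 = 1/24
  P(V=2) = 0 + 0 + 1/8 = 1/8

H(U) = -[(5/6)·log₂(5/6) + (1/24)·log₂(1/24) + (1/8)·log₂(1/8)]
  = 0.2192 + 0.1910 + 0.3750
  = 0.7852 bits
H(V) = -[(5/6)·log₂(5/6) + (1/24)·log₂(1/24) + (1/8)·log₂(1/8)]
  = 0.2192 + 0.1910 + 0.3750
  = 0.7852 bits
H(U,V) = -[(5/6)·log₂(5/6) + (1/24)·log₂(1/24) + (1/8)·log₂(1/8)]
  = 0.2192 + 0.1910 + 0.3750
  = 0.7852 bits

I(U;V) = H(U) + H(V) - H(U,V)
  = 0.7852 + 0.7852 - 0.7852
  = 0.7852 bits

I(P;Q) = 1.4197 bits > I(U;V) = 0.7852 bits, so (P, Q) has the higher mutual information (stronger dependence).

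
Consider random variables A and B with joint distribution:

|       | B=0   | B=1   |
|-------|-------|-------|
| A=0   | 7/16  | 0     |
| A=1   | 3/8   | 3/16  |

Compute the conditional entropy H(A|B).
Marginal P(B) (column sums):
  P(B=0) = 7/16 + 3/8 = 13/16
  P(B=1) = 0 + 3/16 = 3/16

H(A|B) = -Σ P(A,B)·log₂ P(A|B), where P(A|B) = P(A,B) / P(B)
  (cells with P(A,B) = 0 contribute 0)
  (A=0,B=0): P(A|B) = (7/16)/(13/16) = 7/13;  -(7/16)·log₂(7/13) = 0.3907
  (A=1,B=0): P(A|B) = (3/8)/(13/16) = 6/13;  -(3/8)·log₂(6/13) = 0.4183
  (A=1,B=1): P(A|B) = (3/16)/(3/16) = 1;  -(3/16)·log₂(1) = 0.0000
H(A|B) = 0.3907 + 0.4183 + 0.0000
  = 0.8090 bits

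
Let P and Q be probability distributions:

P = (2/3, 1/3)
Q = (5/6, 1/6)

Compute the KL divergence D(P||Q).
D(P||Q) = Σ P(i) log₂(P(i)/Q(i))
  i=0: (2/3) × log₂((2/3)/(5/6)) = (2/3) × log₂(4/5) = -0.2146
  i=1: (1/3) × log₂((1/3)/(1/6)) = (1/3) × log₂(2) = 0.3333
D(P||Q) = -0.2146 + 0.3333
  = 0.1187 bits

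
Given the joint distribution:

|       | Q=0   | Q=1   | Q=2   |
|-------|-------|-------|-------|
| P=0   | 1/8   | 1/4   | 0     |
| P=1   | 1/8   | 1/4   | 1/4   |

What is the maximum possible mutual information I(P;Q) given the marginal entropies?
The upper bound on mutual information is I(P;Q) ≤ min(H(P), H(Q)).

Marginal P(P) (row sums):
  P(P=0) = 1/8 + 1/4 + 0 = 3/8
  P(P=1) = 1/8 + 1/4 + 1/4 = 5/8
Marginal P(Q) (column sums):
  P(Q=0) = 1/8 + 1/8 = 1/4
  P(Q=1) = 1/4 + 1/4 = 1/2
  P(Q=2) = 0 + 1/4 = 1/4

H(P) = -[(3/8)·log₂(3/8) + (5/8)·log₂(5/8)]
  = 0.5306 + 0.4238
  = 0.9544 bits
H(Q) = -[(1/4)·log₂(1/4) + (1/2)·log₂(1/2) + (1/4)·log₂(1/4)]
  = 0.5000 + 0.5000 + 0.5000
  = 1.5000 bits

Maximum possible I(P;Q) = min(0.9544, 1.5000) = 0.9544 bits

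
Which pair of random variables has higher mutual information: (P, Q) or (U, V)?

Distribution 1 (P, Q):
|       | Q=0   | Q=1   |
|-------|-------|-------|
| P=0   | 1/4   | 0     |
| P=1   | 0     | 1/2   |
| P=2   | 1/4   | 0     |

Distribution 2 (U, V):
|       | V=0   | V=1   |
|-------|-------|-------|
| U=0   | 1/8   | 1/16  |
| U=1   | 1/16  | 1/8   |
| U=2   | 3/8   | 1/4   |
Distribution 1 (P, Q):
Marginal P(P) (row sums):
  P(P=0) = 1/4 + 0 = 1/4
  P(P=1) = 0 + 1/2 = 1/2
  P(P=2) = 1/4 + 0 = 1/4
Marginal P(Q) (column sums):
  P(Q=0) = 1/4 + 0 + 1/4 = 1/2
  P(Q=1) = 0 + 1/2 + 0 = 1/2

H(P) = -[(1/4)·log₂(1/4) + (1/2)·log₂(1/2) + (1/4)·log₂(1/4)]
  = 0.5000 + 0.5000 + 0.5000
  = 1.5000 bits
H(Q) = -[(1/2)·log₂(1/2) + (1/2)·log₂(1/2)]
  = 0.5000 + 0.5000
  = 1.0000 bits
H(P,Q) = -[(1/4)·log₂(1/4) + (1/2)·log₂(1/2) + (1/4)·log₂(1/4)]
  = 0.5000 + 0.5000 + 0.5000
  = 1.5000 bits

I(P;Q) = H(P) + H(Q) - H(P,Q)
  = 1.5000 + 1.0000 - 1.5000
  = 1.0000 bits

Distribution 2 (U, V):
Marginal P(U) (row sums):
  P(U=0) = 1/8 + 1/16 = 3/16
  P(U=1) = 1/16 + 1/8 = 3/16
  P(U=2) = 3/8 + 1/4 = 5/8
Marginal P(V) (column sums):
  P(V=0) = 1/8 + 1/16 + 3/8 = 9/16
  P(V=1) = 1/16 + 1/8 + 1/4 = 7/16

H(U) = -[(3/16)·log₂(3/16) + (3/16)·log₂(3/16) + (5/8)·log₂(5/8)]
  = 0.4528 + 0.4528 + 0.4238
  = 1.3294 bits
H(V) = -[(9/16)·log₂(9/16) + (7/16)·log₂(7/16)]
  = 0.4669 + 0.5218
  = 0.9887 bits
H(U,V) = -[(1/8)·log₂(1/8) + (1/16)·log₂(1/16) + (1/16)·log₂(1/16) + (1/8)·log₂(1/8) + (3/8)·log₂(3/8) + (1/4)·log₂(1/4)]
  = 0.3750 + 0.2500 + 0.2500 + 0.3750 + 0.5306 + 0.5000
  = 2.2806 bits

I(U;V) = H(U) + H(V) - H(U,V)
  = 1.3294 + 0.9887 - 2.2806
  = 0.0375 bits

I(P;Q) = 1.0000 bits > I(U;V) = 0.0375 bits, so (P, Q) has the higher mutual information (stronger dependence).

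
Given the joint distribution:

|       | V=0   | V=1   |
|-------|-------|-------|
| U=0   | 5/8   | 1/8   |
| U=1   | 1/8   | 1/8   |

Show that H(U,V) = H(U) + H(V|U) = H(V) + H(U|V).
Marginal P(U) (row sums):
  P(U=0) = 5/8 + 1/8 = 3/4
  P(U=1) = 1/8 + 1/8 = 1/4
Marginal P(V) (column sums):
  P(V=0) = 5/8 + 1/8 = 3/4
  P(V=1) = 1/8 + 1/8 = 1/4

Decomposition 1: H(U) + H(V|U)
H(U) = -[(3/4)·log₂(3/4) + (1/4)·log₂(1/4)]
  = 0.3113 + 0.5000
  = 0.8113 bits
H(V|U) = -Σ P(U,V)·log₂ P(V|U), where P(V|U) = P(U,V) / P(U)
  (U=0,V=0): P(V|U) = (5/8)/(3/4) = 5/6;  -(5/8)·log₂(5/6) = 0.1644
  (U=0,V=1): P(V|U) = (1/8)/(3/4) = 1/6;  -(1/8)·log₂(1/6) = 0.3231
  (U=1,V=0): P(V|U) = (1/8)/(1/4) = 1/2;  -(1/8)·log₂(1/2) = 0.1250
  (U=1,V=1): P(V|U) = (1/8)/(1/4) = 1/2;  -(1/8)·log₂(1/2) = 0.1250
H(V|U) = 0.1644 + 0.3231 + 0.1250 + 0.1250
  = 0.7375 bits
H(U) + H(V|U) = 0.8113 + 0.7375 = 1.5488 bits

Decomposition 2: H(V) + H(U|V)
H(V) = -[(3/4)·log₂(3/4) + (1/4)·log₂(1/4)]
  = 0.3113 + 0.5000
  = 0.8113 bits
H(U|V) = -Σ P(U,V)·log₂ P(U|V), where P(U|V) = P(U,V) / P(V)
  (U=0,V=0): P(U|V) = (5/8)/(3/4) = 5/6;  -(5/8)·log₂(5/6) = 0.1644
  (U=0,V=1): P(U|V) = (1/8)/(1/4) = 1/2;  -(1/8)·log₂(1/2) = 0.1250
  (U=1,V=0): P(U|V) = (1/8)/(3/4) = 1/6;  -(1/8)·log₂(1/6) = 0.3231
  (U=1,V=1): P(U|V) = (1/8)/(1/4) = 1/2;  -(1/8)·log₂(1/2) = 0.1250
H(U|V) = 0.1644 + 0.1250 + 0.3231 + 0.1250
  = 0.7375 bits
H(V) + H(U|V) = 0.8113 + 0.7375 = 1.5488 bits

Direct computation of the joint entropy:
H(U,V) = -[(5/8)·log₂(5/8) + (1/8)·log₂(1/8) + (1/8)·log₂(1/8) + (1/8)·log₂(1/8)]
  = 0.4238 + 0.3750 + 0.3750 + 0.3750
  = 1.5488 bits

All three agree: H(U,V) = 1.5488 bits ✓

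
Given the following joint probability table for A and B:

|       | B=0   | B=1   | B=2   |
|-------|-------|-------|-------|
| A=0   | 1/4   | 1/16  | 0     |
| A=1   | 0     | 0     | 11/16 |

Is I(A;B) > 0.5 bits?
Marginal P(A) (row sums):
  P(A=0) = 1/4 + 1/16 + 0 = 5/16
  P(A=1) = 0 + 0 + 11/16 = 11/16
Marginal P(B) (column sums):
  P(B=0) = 1/4 + 0 = 1/4
  P(B=1) = 1/16 + 0 = 1/16
  P(B=2) = 0 + 11/16 = 11/16

H(A) = -[(5/16)·log₂(5/16) + (11/16)·log₂(11/16)]
  = 0.5244 + 0.3716
  = 0.8960 bits
H(B) = -[(1/4)·log₂(1/4) + (1/16)·log₂(1/16) + (11/16)·log₂(11/16)]
  = 0.5000 + 0.2500 + 0.3716
  = 1.1216 bits
H(A,B) = -[(1/4)·log₂(1/4) + (1/16)·log₂(1/16) + (11/16)·log₂(11/16)]
  = 0.5000 + 0.2500 + 0.3716
  = 1.1216 bits

I(A;B) = H(A) + H(B) - H(A,B)
  = 0.8960 + 1.1216 - 1.1216
  = 0.8960 bits

Yes. I(A;B) = 0.8960 bits, which is > 0.5 bits.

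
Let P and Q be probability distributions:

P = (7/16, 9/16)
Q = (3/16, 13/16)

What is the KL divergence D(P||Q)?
D(P||Q) = Σ P(i) log₂(P(i)/Q(i))
  i=0: (7/16) × log₂((7/16)/(3/16)) = (7/16) × log₂(7/3) = 0.5348
  i=1: (9/16) × log₂((9/16)/(13/16)) = (9/16) × log₂(9/13) = -0.2984
D(P||Q) = 0.5348 - 0.2984
  = 0.2364 bits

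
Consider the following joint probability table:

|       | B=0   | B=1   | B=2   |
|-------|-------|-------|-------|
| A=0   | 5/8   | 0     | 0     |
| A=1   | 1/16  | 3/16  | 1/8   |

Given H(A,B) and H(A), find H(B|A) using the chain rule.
From the chain rule: H(A,B) = H(A) + H(B|A)
Therefore: H(B|A) = H(A,B) - H(A)

H(A,B) = -[(5/8)·log₂(5/8) + (1/16)·log₂(1/16) + (3/16)·log₂(3/16) + (1/8)·log₂(1/8)]
  = 0.4238 + 0.2500 + 0.4528 + 0.3750
  = 1.5016 bits
Marginal P(A) (row sums):
  P(A=0) = 5/8 + 0 + 0 = 5/8
  P(A=1) = 1/16 + 3/16 + 1/8 = 3/8
H(A) = -[(5/8)·log₂(5/8) + (3/8)·log₂(3/8)]
  = 0.4238 + 0.5306
  = 0.9544 bits

H(B|A) = 1.5016 - 0.9544 = 0.5472 bits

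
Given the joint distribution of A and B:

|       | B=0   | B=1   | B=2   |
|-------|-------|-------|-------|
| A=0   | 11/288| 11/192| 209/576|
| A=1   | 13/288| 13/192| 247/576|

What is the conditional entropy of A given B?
Marginal P(B) (column sums):
  P(B=0) = 11/288 + 13/288 = 1/12
  P(B=1) = 11/192 + 13/192 = 1/8
  P(B=2) = 209/576 + 247/576 = 19/24

H(A|B) = -Σ P(A,B)·log₂ P(A|B), where P(A|B) = P(A,B) / P(B)
  (A=0,B=0): P(A|B) = (11/288)/(1/12) = 11/24;  -(11/288)·log₂(11/24) = 0.0430
  (A=0,B=1): P(A|B) = (11/192)/(1/8) = 11/24;  -(11/192)·log₂(11/24) = 0.0645
  (A=0,B=2): P(A|B) = (209/576)/(19/24) = 11/24;  -(209/576)·log₂(11/24) = 0.4084
  (A=1,B=0): P(A|B) = (13/288)/(1/12) = 13/24;  -(13/288)·log₂(13/24) = 0.0399
  (A=1,B=1): P(A|B) = (13/192)/(1/8) = 13/24;  -(13/192)·log₂(13/24) = 0.0599
  (A=1,B=2): P(A|B) = (247/576)/(19/24) = 13/24;  -(247/576)·log₂(13/24) = 0.3793
H(A|B) = 0.0430 + 0.0645 + 0.4084 + 0.0399 + 0.0599 + 0.3793
  = 0.9950 bits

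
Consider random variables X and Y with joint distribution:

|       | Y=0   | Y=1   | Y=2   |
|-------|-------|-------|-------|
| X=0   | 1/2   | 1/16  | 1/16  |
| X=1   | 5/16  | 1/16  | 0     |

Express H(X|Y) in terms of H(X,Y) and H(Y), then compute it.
H(X|Y) = H(X,Y) - H(Y)

Marginal P(Y) (column sums):
  P(Y=0) = 1/2 + 5/16 = 13/16
  P(Y=1) = 1/16 + 1/16 = 1/8
  P(Y=2) = 1/16 + 0 = 1/16

H(X,Y) = -[(1/2)·log₂(1/2) + (1/16)·log₂(1/16) + (1/16)·log₂(1/16) + (5/16)·log₂(5/16) + (1/16)·log₂(1/16)]
  = 0.5000 + 0.2500 + 0.2500 + 0.5244 + 0.2500
  = 1.7744 bits
H(Y) = -[(13/16)·log₂(13/16) + (1/8)·log₂(1/8) + (1/16)·log₂(1/16)]
  = 0.2434 + 0.3750 + 0.2500
  = 0.8684 bits

H(X|Y) = 1.7744 - 0.8684 = 0.9060 bits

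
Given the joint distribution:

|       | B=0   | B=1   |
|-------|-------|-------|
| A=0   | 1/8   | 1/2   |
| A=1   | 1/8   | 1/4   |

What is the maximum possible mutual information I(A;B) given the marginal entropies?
The upper bound on mutual information is I(A;B) ≤ min(H(A), H(B)).

Marginal P(A) (row sums):
  P(A=0) = 1/8 + 1/2 = 5/8
  P(A=1) = 1/8 + 1/4 = 3/8
Marginal P(B) (column sums):
  P(B=0) = 1/8 + 1/8 = 1/4
  P(B=1) = 1/2 + 1/4 = 3/4

H(A) = -[(5/8)·log₂(5/8) + (3/8)·log₂(3/8)]
  = 0.4238 + 0.5306
  = 0.9544 bits
H(B) = -[(1/4)·log₂(1/4) + (3/4)·log₂(3/4)]
  = 0.5000 + 0.3113
  = 0.8113 bits

Maximum possible I(A;B) = min(0.9544, 0.8113) = 0.8113 bits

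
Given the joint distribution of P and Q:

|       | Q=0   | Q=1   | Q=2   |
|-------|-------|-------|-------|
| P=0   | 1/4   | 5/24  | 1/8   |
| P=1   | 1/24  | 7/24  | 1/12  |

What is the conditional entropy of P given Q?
Marginal P(Q) (column sums):
  P(Q=0) = 1/4 + 1/24 = 7/24
  P(Q=1) = 5/24 + 7/24 = 1/2
  P(Q=2) = 1/8 + 1/12 = 5/24

H(P|Q) = -Σ P(P,Q)·log₂ P(P|Q), where P(P|Q) = P(P,Q) / P(Q)
  (P=0,Q=0): P(P|Q) = (1/4)/(7/24) = 6/7;  -(1/4)·log₂(6/7) = 0.0556
  (P=0,Q=1): P(P|Q) = (5/24)/(1/2) = 5/12;  -(5/24)·log₂(5/12) = 0.2631
  (P=0,Q=2): P(P|Q) = (1/8)/(5/24) = 3/5;  -(1/8)·log₂(3/5) = 0.0921
  (P=1,Q=0): P(P|Q) = (1/24)/(7/24) = 1/7;  -(1/24)·log₂(1/7) = 0.1170
  (P=1,Q=1): P(P|Q) = (7/24)/(1/2) = 7/12;  -(7/24)·log₂(7/12) = 0.2268
  (P=1,Q=2): P(P|Q) = (1/12)/(5/24) = 2/5;  -(1/12)·log₂(2/5) = 0.1102
H(P|Q) = 0.0556 + 0.2631 + 0.0921 + 0.1170 + 0.2268 + 0.1102
  = 0.8648 bits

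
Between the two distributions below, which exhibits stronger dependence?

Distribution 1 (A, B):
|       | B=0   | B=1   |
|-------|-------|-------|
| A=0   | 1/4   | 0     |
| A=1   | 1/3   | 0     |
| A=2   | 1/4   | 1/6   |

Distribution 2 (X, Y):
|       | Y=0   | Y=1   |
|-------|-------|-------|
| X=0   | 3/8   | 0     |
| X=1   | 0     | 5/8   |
Distribution 1 (A, B):
Marginal P(A) (row sums):
  P(A=0) = 1/4 + 0 = 1/4
  P(A=1) = 1/3 + 0 = 1/3
  P(A=2) = 1/4 + 1/6 = 5/12
Marginal P(B) (column sums):
  P(B=0) = 1/4 + 1/3 + 1/4 = 5/6
  P(B=1) = 0 + 0 + 1/6 = 1/6

H(A) = -[(1/4)·log₂(1/4) + (1/3)·log₂(1/3) + (5/12)·log₂(5/12)]
  = 0.5000 + 0.5283 + 0.5263
  = 1.5546 bits
H(B) = -[(5/6)·log₂(5/6) + (1/6)·log₂(1/6)]
  = 0.2192 + 0.4308
  = 0.6500 bits
H(A,B) = -[(1/4)·log₂(1/4) + (1/3)·log₂(1/3) + (1/4)·log₂(1/4) + (1/6)·log₂(1/6)]
  = 0.5000 + 0.5283 + 0.5000 + 0.4308
  = 1.9591 bits

I(A;B) = H(A) + H(B) - H(A,B)
  = 1.5546 + 0.6500 - 1.9591
  = 0.2455 bits

Distribution 2 (X, Y):
Marginal P(X) (row sums):
  P(X=0) = 3/8 + 0 = 3/8
  P(X=1) = 0 + 5/8 = 5/8
Marginal P(Y) (column sums):
  P(Y=0) = 3/8 + 0 = 3/8
  P(Y=1) = 0 + 5/8 = 5/8

H(X) = -[(3/8)·log₂(3/8) + (5/8)·log₂(5/8)]
  = 0.5306 + 0.4238
  = 0.9544 bits
H(Y) = -[(3/8)·log₂(3/8) + (5/8)·log₂(5/8)]
  = 0.5306 + 0.4238
  = 0.9544 bits
H(X,Y) = -[(3/8)·log₂(3/8) + (5/8)·log₂(5/8)]
  = 0.5306 + 0.4238
  = 0.9544 bits

I(X;Y) = H(X) + H(Y) - H(X,Y)
  = 0.9544 + 0.9544 - 0.9544
  = 0.9544 bits

I(X;Y) = 0.9544 bits > I(A;B) = 0.2455 bits, so (X, Y) has the higher mutual information (stronger dependence).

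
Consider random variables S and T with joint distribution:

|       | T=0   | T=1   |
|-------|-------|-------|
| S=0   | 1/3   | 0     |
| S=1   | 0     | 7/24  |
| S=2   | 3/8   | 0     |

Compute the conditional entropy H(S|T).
Marginal P(T) (column sums):
  P(T=0) = 1/3 + 0 + 3/8 = 17/24
  P(T=1) = 0 + 7/24 + 0 = 7/24

H(S|T) = -Σ P(S,T)·log₂ P(S|T), where P(S|T) = P(S,T) / P(T)
  (cells with P(S,T) = 0 contribute 0)
  (S=0,T=0): P(S|T) = (1/3)/(17/24) = 8/17;  -(1/3)·log₂(8/17) = 0.3625
  (S=1,T=1): P(S|T) = (7/24)/(7/24) = 1;  -(7/24)·log₂(1) = 0.0000
  (S=2,T=0): P(S|T) = (3/8)/(17/24) = 9/17;  -(3/8)·log₂(9/17) = 0.3441
H(S|T) = 0.3625 + 0.0000 + 0.3441
  = 0.7066 bits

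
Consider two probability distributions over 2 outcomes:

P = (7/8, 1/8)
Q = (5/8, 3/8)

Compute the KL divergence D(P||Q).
D(P||Q) = Σ P(i) log₂(P(i)/Q(i))
  i=0: (7/8) × log₂((7/8)/(5/8)) = (7/8) × log₂(7/5) = 0.4247
  i=1: (1/8) × log₂((1/8)/(3/8)) = (1/8) × log₂(1/3) = -0.1981
D(P||Q) = 0.4247 - 0.1981
  = 0.2266 bits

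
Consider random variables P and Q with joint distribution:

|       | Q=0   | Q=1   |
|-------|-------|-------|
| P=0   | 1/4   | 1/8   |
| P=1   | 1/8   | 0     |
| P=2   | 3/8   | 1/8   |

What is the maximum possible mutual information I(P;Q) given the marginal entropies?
The upper bound on mutual information is I(P;Q) ≤ min(H(P), H(Q)).

Marginal P(P) (row sums):
  P(P=0) = 1/4 + 1/8 = 3/8
  P(P=1) = 1/8 + 0 = 1/8
  P(P=2) = 3/8 + 1/8 = 1/2
Marginal P(Q) (column sums):
  P(Q=0) = 1/4 + 1/8 + 3/8 = 3/4
  P(Q=1) = 1/8 + 0 + 1/8 = 1/4

H(P) = -[(3/8)·log₂(3/8) + (1/8)·log₂(1/8) + (1/2)·log₂(1/2)]
  = 0.5306 + 0.3750 + 0.5000
  = 1.4056 bits
H(Q) = -[(3/4)·log₂(3/4) + (1/4)·log₂(1/4)]
  = 0.3113 + 0.5000
  = 0.8113 bits

Maximum possible I(P;Q) = min(1.4056, 0.8113) = 0.8113 bits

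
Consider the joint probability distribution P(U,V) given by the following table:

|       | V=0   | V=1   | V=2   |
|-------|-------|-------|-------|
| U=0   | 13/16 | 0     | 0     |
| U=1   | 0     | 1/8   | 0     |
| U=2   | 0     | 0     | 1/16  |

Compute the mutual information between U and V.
Marginal P(U) (row sums):
  P(U=0) = 13/16 + 0 + 0 = 13/16
  P(U=1) = 0 + 1/8 + 0 = 1/8
  P(U=2) = 0 + 0 + 1/16 = 1/16
Marginal P(V) (column sums):
  P(V=0) = 13/16 + 0 + 0 = 13/16
  P(V=1) = 0 + 1/8 + 0 = 1/8
  P(V=2) = 0 + 0 + 1/16 = 1/16

H(U) = -[(13/16)·log₂(13/16) + (1/8)·log₂(1/8) + (1/16)·log₂(1/16)]
  = 0.2434 + 0.3750 + 0.2500
  = 0.8684 bits
H(V) = -[(13/16)·log₂(13/16) + (1/8)·log₂(1/8) + (1/16)·log₂(1/16)]
  = 0.2434 + 0.3750 + 0.2500
  = 0.8684 bits
H(U,V) = -[(13/16)·log₂(13/16) + (1/8)·log₂(1/8) + (1/16)·log₂(1/16)]
  = 0.2434 + 0.3750 + 0.2500
  = 0.8684 bits

I(U;V) = H(U) + H(V) - H(U,V)
  = 0.8684 + 0.8684 - 0.8684
  = 0.8684 bits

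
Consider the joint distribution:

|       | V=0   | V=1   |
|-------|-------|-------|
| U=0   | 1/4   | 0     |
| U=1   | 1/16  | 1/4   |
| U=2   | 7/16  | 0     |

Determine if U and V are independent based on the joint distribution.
Marginal P(U) (row sums):
  P(U=0) = 1/4 + 0 = 1/4
  P(U=1) = 1/16 + 1/4 = 5/16
  P(U=2) = 7/16 + 0 = 7/16
Marginal P(V) (column sums):
  P(V=0) = 1/4 + 1/16 + 7/16 = 3/4
  P(V=1) = 0 + 1/4 + 0 = 1/4

U and V are independent iff P(U=i,V=j) = P(U=i)·P(V=j) for every cell.
  P(U=0)·P(V=0) = 1/4 × 3/4 = 3/16, but P(U=0,V=0) = 1/4 ✗

No, U and V are not independent. Quantitatively, I(U;V) > 0:

H(U) = -[(1/4)·log₂(1/4) + (5/16)·log₂(5/16) + (7/16)·log₂(7/16)]
  = 0.5000 + 0.5244 + 0.5218
  = 1.5462 bits
H(V) = -[(3/4)·log₂(3/4) + (1/4)·log₂(1/4)]
  = 0.3113 + 0.5000
  = 0.8113 bits
H(U,V) = -[(1/4)·log₂(1/4) + (1/16)·log₂(1/16) + (1/4)·log₂(1/4) + (7/16)·log₂(7/16)]
  = 0.5000 + 0.2500 + 0.5000 + 0.5218
  = 1.7718 bits
I(U;V) = H(U) + H(V) - H(U,V) = 1.5462 + 0.8113 - 1.7718 = 0.5857 bits > 0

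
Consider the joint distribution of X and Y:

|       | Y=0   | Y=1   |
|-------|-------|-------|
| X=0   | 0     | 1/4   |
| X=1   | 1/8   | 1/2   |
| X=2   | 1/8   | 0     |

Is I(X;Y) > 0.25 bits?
Marginal P(X) (row sums):
  P(X=0) = 0 + 1/4 = 1/4
  P(X=1) = 1/8 + 1/2 = 5/8
  P(X=2) = 1/8 + 0 = 1/8
Marginal P(Y) (column sums):
  P(Y=0) = 0 + 1/8 + 1/8 = 1/4
  P(Y=1) = 1/4 + 1/2 + 0 = 3/4

H(X) = -[(1/4)·log₂(1/4) + (5/8)·log₂(5/8) + (1/8)·log₂(1/8)]
  = 0.5000 + 0.4238 + 0.3750
  = 1.2988 bits
H(Y) = -[(1/4)·log₂(1/4) + (3/4)·log₂(3/4)]
  = 0.5000 + 0.3113
  = 0.8113 bits
H(X,Y) = -[(1/4)·log₂(1/4) + (1/8)·log₂(1/8) + (1/2)·log₂(1/2) + (1/8)·log₂(1/8)]
  = 0.5000 + 0.3750 + 0.5000 + 0.3750
  = 1.7500 bits

I(X;Y) = H(X) + H(Y) - H(X,Y)
  = 1.2988 + 0.8113 - 1.7500
  = 0.3601 bits

Yes. I(X;Y) = 0.3601 bits, which is > 0.25 bits.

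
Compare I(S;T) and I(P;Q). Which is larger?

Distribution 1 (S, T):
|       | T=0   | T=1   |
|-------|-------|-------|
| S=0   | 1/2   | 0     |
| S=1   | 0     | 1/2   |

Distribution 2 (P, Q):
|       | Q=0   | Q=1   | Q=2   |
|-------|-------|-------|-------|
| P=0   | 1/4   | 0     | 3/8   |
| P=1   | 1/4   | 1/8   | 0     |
Distribution 1 (S, T):
Marginal P(S) (row sums):
  P(S=0) = 1/2 + 0 = 1/2
  P(S=1) = 0 + 1/2 = 1/2
Marginal P(T) (column sums):
  P(T=0) = 1/2 + 0 = 1/2
  P(T=1) = 0 + 1/2 = 1/2

H(S) = -[(1/2)·log₂(1/2) + (1/2)·log₂(1/2)]
  = 0.5000 + 0.5000
  = 1.0000 bits
H(T) = -[(1/2)·log₂(1/2) + (1/2)·log₂(1/2)]
  = 0.5000 + 0.5000
  = 1.0000 bits
H(S,T) = -[(1/2)·log₂(1/2) + (1/2)·log₂(1/2)]
  = 0.5000 + 0.5000
  = 1.0000 bits

I(S;T) = H(S) + H(T) - H(S,T)
  = 1.0000 + 1.0000 - 1.0000
  = 1.0000 bits

Distribution 2 (P, Q):
Marginal P(P) (row sums):
  P(P=0) = 1/4 + 0 + 3/8 = 5/8
  P(P=1) = 1/4 + 1/8 + 0 = 3/8
Marginal P(Q) (column sums):
  P(Q=0) = 1/4 + 1/4 = 1/2
  P(Q=1) = 0 + 1/8 = 1/8
  P(Q=2) = 3/8 + 0 = 3/8

H(P) = -[(5/8)·log₂(5/8) + (3/8)·log₂(3/8)]
  = 0.4238 + 0.5306
  = 0.9544 bits
H(Q) = -[(1/2)·log₂(1/2) + (1/8)·log₂(1/8) + (3/8)·log₂(3/8)]
  = 0.5000 + 0.3750 + 0.5306
  = 1.4056 bits
H(P,Q) = -[(1/4)·log₂(1/4) + (3/8)·log₂(3/8) + (1/4)·log₂(1/4) + (1/8)·log₂(1/8)]
  = 0.5000 + 0.5306 + 0.5000 + 0.3750
  = 1.9056 bits

I(P;Q) = H(P) + H(Q) - H(P,Q)
  = 0.9544 + 1.4056 - 1.9056
  = 0.4544 bits

I(S;T) = 1.0000 bits > I(P;Q) = 0.4544 bits, so (S, T) has the higher mutual information (stronger dependence).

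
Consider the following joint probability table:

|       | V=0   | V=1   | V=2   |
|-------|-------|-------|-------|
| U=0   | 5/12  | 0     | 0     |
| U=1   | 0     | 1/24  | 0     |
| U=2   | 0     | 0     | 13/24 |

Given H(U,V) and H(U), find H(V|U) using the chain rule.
From the chain rule: H(U,V) = H(U) + H(V|U)
Therefore: H(V|U) = H(U,V) - H(U)

H(U,V) = -[(5/12)·log₂(5/12) + (1/24)·log₂(1/24) + (13/24)·log₂(13/24)]
  = 0.5263 + 0.1910 + 0.4791
  = 1.1964 bits
Marginal P(U) (row sums):
  P(U=0) = 5/12 + 0 + 0 = 5/12
  P(U=1) = 0 + 1/24 + 0 = 1/24
  P(U=2) = 0 + 0 + 13/24 = 13/24
H(U) = -[(5/12)·log₂(5/12) + (1/24)·log₂(1/24) + (13/24)·log₂(13/24)]
  = 0.5263 + 0.1910 + 0.4791
  = 1.1964 bits

H(V|U) = 1.1964 - 1.1964 = 0.0000 bits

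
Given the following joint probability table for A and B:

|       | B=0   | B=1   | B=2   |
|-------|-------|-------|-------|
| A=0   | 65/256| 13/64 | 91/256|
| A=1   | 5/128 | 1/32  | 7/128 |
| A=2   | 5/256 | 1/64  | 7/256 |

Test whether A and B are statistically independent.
Marginal P(A) (row sums):
  P(A=0) = 65/256 + 13/64 + 91/256 = 13/16
  P(A=1) = 5/128 + 1/32 + 7/128 = 1/8
  P(A=2) = 5/256 + 1/64 + 7/256 = 1/16
Marginal P(B) (column sums):
  P(B=0) = 65/256 + 5/128 + 5/256 = 5/16
  P(B=1) = 13/64 + 1/32 + 1/64 = 1/4
  P(B=2) = 91/256 + 7/128 + 7/256 = 7/16

A and B are independent iff P(A=i,B=j) = P(A=i)·P(B=j) for every cell.
  P(A=0)·P(B=0) = 13/16 × 5/16 = 65/256 = P(A=0,B=0) ✓
  P(A=0)·P(B=1) = 13/16 × 1/4 = 13/64 = P(A=0,B=1) ✓
  P(A=0)·P(B=2) = 13/16 × 7/16 = 91/256 = P(A=0,B=2) ✓
  P(A=1)·P(B=0) = 1/8 × 5/16 = 5/128 = P(A=1,B=0) ✓
  P(A=1)·P(B=1) = 1/8 × 1/4 = 1/32 = P(A=1,B=1) ✓
  P(A=1)·P(B=2) = 1/8 × 7/16 = 7/128 = P(A=1,B=2) ✓
  P(A=2)·P(B=0) = 1/16 × 5/16 = 5/256 = P(A=2,B=0) ✓
  P(A=2)·P(B=1) = 1/16 × 1/4 = 1/64 = P(A=2,B=1) ✓
  P(A=2)·P(B=2) = 1/16 × 7/16 = 7/256 = P(A=2,B=2) ✓

Yes, A and B are independent: every cell factors, so I(A;B) = 0 bits.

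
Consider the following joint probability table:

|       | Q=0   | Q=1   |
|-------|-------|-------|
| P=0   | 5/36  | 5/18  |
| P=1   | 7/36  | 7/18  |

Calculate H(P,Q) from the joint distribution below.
H(P,Q) = -Σ P(P,Q) log₂ P(P,Q), summed over the non-zero cells:
H(P,Q) = -[(5/36)·log₂(5/36) + (5/18)·log₂(5/18) + (7/36)·log₂(7/36) + (7/18)·log₂(7/18)]
  = 0.3956 + 0.5133 + 0.4594 + 0.5299
  = 1.8982 bits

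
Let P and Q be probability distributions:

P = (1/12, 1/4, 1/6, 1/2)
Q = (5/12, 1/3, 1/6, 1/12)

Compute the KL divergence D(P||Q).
D(P||Q) = Σ P(i) log₂(P(i)/Q(i))
  i=0: (1/12) × log₂((1/12)/(5/12)) = (1/12) × log₂(1/5) = -0.1935
  i=1: (1/4) × log₂((1/4)/(1/3)) = (1/4) × log₂(3/4) = -0.1038
  i=2: (1/6) × log₂((1/6)/(1/6)) = (1/6) × log₂(1) = 0.0000
  i=3: (1/2) × log₂((1/2)/(1/12)) = (1/2) × log₂(6) = 1.2925
D(P||Q) = -0.1935 - 0.1038 + 0.0000 + 1.2925
  = 0.9952 bits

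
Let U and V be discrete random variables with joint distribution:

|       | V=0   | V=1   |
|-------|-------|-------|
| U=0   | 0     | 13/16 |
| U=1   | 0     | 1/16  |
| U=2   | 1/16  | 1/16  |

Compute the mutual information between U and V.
Marginal P(U) (row sums):
  P(U=0) = 0 + 13/16 = 13/16
  P(U=1) = 0 + 1/16 = 1/16
  P(U=2) = 1/16 + 1/16 = 1/8
Marginal P(V) (column sums):
  P(V=0) = 0 + 0 + 1/16 = 1/16
  P(V=1) = 13/16 + 1/16 + 1/16 = 15/16

H(U) = -[(13/16)·log₂(13/16) + (1/16)·log₂(1/16) + (1/8)·log₂(1/8)]
  = 0.2434 + 0.2500 + 0.3750
  = 0.8684 bits
H(V) = -[(1/16)·log₂(1/16) + (15/16)·log₂(15/16)]
  = 0.2500 + 0.0873
  = 0.3373 bits
H(U,V) = -[(13/16)·log₂(13/16) + (1/16)·log₂(1/16) + (1/16)·log₂(1/16) + (1/16)·log₂(1/16)]
  = 0.2434 + 0.2500 + 0.2500 + 0.2500
  = 0.9934 bits

I(U;V) = H(U) + H(V) - H(U,V)
  = 0.8684 + 0.3373 - 0.9934
  = 0.2123 bits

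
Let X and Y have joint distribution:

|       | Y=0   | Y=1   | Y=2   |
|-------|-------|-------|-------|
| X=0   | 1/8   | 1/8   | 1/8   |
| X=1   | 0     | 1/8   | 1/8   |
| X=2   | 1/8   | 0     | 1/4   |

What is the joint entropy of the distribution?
H(X,Y) = -Σ P(X,Y) log₂ P(X,Y), summed over the non-zero cells:
H(X,Y) = -[(1/8)·log₂(1/8) + (1/8)·log₂(1/8) + (1/8)·log₂(1/8) + (1/8)·log₂(1/8) + (1/8)·log₂(1/8) + (1/8)·log₂(1/8) + (1/4)·log₂(1/4)]
  = 0.3750 + 0.3750 + 0.3750 + 0.3750 + 0.3750 + 0.3750 + 0.5000
  = 2.7500 bits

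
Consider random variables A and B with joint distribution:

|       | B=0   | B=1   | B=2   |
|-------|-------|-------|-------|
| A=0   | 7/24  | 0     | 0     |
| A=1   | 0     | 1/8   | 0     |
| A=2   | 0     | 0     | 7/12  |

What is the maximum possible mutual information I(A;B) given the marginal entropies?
The upper bound on mutual information is I(A;B) ≤ min(H(A), H(B)).

Marginal P(A) (row sums):
  P(A=0) = 7/24 + 0 + 0 = 7/24
  P(A=1) = 0 + 1/8 + 0 = 1/8
  P(A=2) = 0 + 0 + 7/12 = 7/12
Marginal P(B) (column sums):
  P(B=0) = 7/24 + 0 + 0 = 7/24
  P(B=1) = 0 + 1/8 + 0 = 1/8
  P(B=2) = 0 + 0 + 7/12 = 7/12

H(A) = -[(7/24)·log₂(7/24) + (1/8)·log₂(1/8) + (7/12)·log₂(7/12)]
  = 0.5185 + 0.3750 + 0.4536
  = 1.3471 bits
H(B) = -[(7/24)·log₂(7/24) + (1/8)·log₂(1/8) + (7/12)·log₂(7/12)]
  = 0.5185 + 0.3750 + 0.4536
  = 1.3471 bits

Maximum possible I(A;B) = min(1.3471, 1.3471) = 1.3471 bits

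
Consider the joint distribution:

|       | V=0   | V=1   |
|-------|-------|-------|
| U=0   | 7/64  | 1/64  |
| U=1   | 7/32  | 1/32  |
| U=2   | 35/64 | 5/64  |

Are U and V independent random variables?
Marginal P(U) (row sums):
  P(U=0) = 7/64 + 1/64 = 1/8
  P(U=1) = 7/32 + 1/32 = 1/4
  P(U=2) = 35/64 + 5/64 = 5/8
Marginal P(V) (column sums):
  P(V=0) = 7/64 + 7/32 + 35/64 = 7/8
  P(V=1) = 1/64 + 1/32 + 5/64 = 1/8

U and V are independent iff P(U=i,V=j) = P(U=i)·P(V=j) for every cell.
  P(U=0)·P(V=0) = 1/8 × 7/8 = 7/64 = P(U=0,V=0) ✓
  P(U=0)·P(V=1) = 1/8 × 1/8 = 1/64 = P(U=0,V=1) ✓
  P(U=1)·P(V=0) = 1/4 × 7/8 = 7/32 = P(U=1,V=0) ✓
  P(U=1)·P(V=1) = 1/4 × 1/8 = 1/32 = P(U=1,V=1) ✓
  P(U=2)·P(V=0) = 5/8 × 7/8 = 35/64 = P(U=2,V=0) ✓
  P(U=2)·P(V=1) = 5/8 × 1/8 = 5/64 = P(U=2,V=1) ✓

Yes, U and V are independent: every cell factors, so I(U;V) = 0 bits.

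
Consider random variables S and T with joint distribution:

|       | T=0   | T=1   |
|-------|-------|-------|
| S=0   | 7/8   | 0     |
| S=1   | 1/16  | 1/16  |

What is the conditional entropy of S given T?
Marginal P(T) (column sums):
  P(T=0) = 7/8 + 1/16 = 15/16
  P(T=1) = 0 + 1/16 = 1/16

H(S|T) = -Σ P(S,T)·log₂ P(S|T), where P(S|T) = P(S,T) / P(T)
  (cells with P(S,T) = 0 contribute 0)
  (S=0,T=0): P(S|T) = (7/8)/(15/16) = 14/15;  -(7/8)·log₂(14/15) = 0.0871
  (S=1,T=0): P(S|T) = (1/16)/(15/16) = 1/15;  -(1/16)·log₂(1/15) = 0.2442
  (S=1,T=1): P(S|T) = (1/16)/(1/16) = 1;  -(1/16)·log₂(1) = 0.0000
H(S|T) = 0.0871 + 0.2442 + 0.0000
  = 0.3313 bits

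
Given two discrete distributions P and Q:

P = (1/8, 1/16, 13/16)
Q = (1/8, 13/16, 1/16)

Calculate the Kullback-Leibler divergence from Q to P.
D(P||Q) = Σ P(i) log₂(P(i)/Q(i))
  i=0: (1/8) × log₂((1/8)/(1/8)) = (1/8) × log₂(1) = 0.0000
  i=1: (1/16) × log₂((1/16)/(13/16)) = (1/16) × log₂(1/13) = -0.2313
  i=2: (13/16) × log₂((13/16)/(1/16)) = (13/16) × log₂(13) = 3.0066
D(P||Q) = 0.0000 - 0.2313 + 3.0066
  = 2.7753 bits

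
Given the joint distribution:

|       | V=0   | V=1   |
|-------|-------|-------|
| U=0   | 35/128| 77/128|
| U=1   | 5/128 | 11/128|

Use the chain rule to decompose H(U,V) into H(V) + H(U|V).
By the chain rule: H(U,V) = H(V) + H(U|V)

Marginal P(V) (column sums):
  P(V=0) = 35/128 + 5/128 = 5/16
  P(V=1) = 77/128 + 11/128 = 11/16
H(V) = -[(5/16)·log₂(5/16) + (11/16)·log₂(11/16)]
  = 0.5244 + 0.3716
  = 0.8960 bits
H(U|V) = -Σ P(U,V)·log₂ P(U|V), where P(U|V) = P(U,V) / P(V)
  (U=0,V=0): P(U|V) = (35/128)/(5/16) = 7/8;  -(35/128)·log₂(7/8) = 0.0527
  (U=0,V=1): P(U|V) = (77/128)/(11/16) = 7/8;  -(77/128)·log₂(7/8) = 0.1159
  (U=1,V=0): P(U|V) = (5/128)/(5/16) = 1/8;  -(5/128)·log₂(1/8) = 0.1172
  (U=1,V=1): P(U|V) = (11/128)/(11/16) = 1/8;  -(11/128)·log₂(1/8) = 0.2578
H(U|V) = 0.0527 + 0.1159 + 0.1172 + 0.2578
  = 0.5436 bits

H(U,V) = H(V) + H(U|V) = 0.8960 + 0.5436 = 1.4396 bits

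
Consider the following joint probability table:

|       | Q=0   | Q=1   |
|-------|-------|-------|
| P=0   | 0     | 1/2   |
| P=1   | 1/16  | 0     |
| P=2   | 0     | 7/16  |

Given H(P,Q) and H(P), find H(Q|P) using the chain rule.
From the chain rule: H(P,Q) = H(P) + H(Q|P)
Therefore: H(Q|P) = H(P,Q) - H(P)

H(P,Q) = -[(1/2)·log₂(1/2) + (1/16)·log₂(1/16) + (7/16)·log₂(7/16)]
  = 0.5000 + 0.2500 + 0.5218
  = 1.2718 bits
Marginal P(P) (row sums):
  P(P=0) = 0 + 1/2 = 1/2
  P(P=1) = 1/16 + 0 = 1/16
  P(P=2) = 0 + 7/16 = 7/16
H(P) = -[(1/2)·log₂(1/2) + (1/16)·log₂(1/16) + (7/16)·log₂(7/16)]
  = 0.5000 + 0.2500 + 0.5218
  = 1.2718 bits

H(Q|P) = 1.2718 - 1.2718 = 0.0000 bits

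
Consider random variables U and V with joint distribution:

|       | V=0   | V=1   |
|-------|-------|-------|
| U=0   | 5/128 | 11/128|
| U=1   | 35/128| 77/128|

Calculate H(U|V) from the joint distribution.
Marginal P(V) (column sums):
  P(V=0) = 5/128 + 35/128 = 5/16
  P(V=1) = 11/128 + 77/128 = 11/16

H(U|V) = -Σ P(U,V)·log₂ P(U|V), where P(U|V) = P(U,V) / P(V)
  (U=0,V=0): P(U|V) = (5/128)/(5/16) = 1/8;  -(5/128)·log₂(1/8) = 0.1172
  (U=0,V=1): P(U|V) = (11/128)/(11/16) = 1/8;  -(11/128)·log₂(1/8) = 0.2578
  (U=1,V=0): P(U|V) = (35/128)/(5/16) = 7/8;  -(35/128)·log₂(7/8) = 0.0527
  (U=1,V=1): P(U|V) = (77/128)/(11/16) = 7/8;  -(77/128)·log₂(7/8) = 0.1159
H(U|V) = 0.1172 + 0.2578 + 0.0527 + 0.1159
  = 0.5436 bits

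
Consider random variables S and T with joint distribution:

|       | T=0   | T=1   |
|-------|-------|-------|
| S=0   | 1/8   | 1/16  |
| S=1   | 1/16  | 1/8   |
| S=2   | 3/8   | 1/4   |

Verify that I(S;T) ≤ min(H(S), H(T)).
Marginal P(S) (row sums):
  P(S=0) = 1/8 + 1/16 = 3/16
  P(S=1) = 1/16 + 1/8 = 3/16
  P(S=2) = 3/8 + 1/4 = 5/8
Marginal P(T) (column sums):
  P(T=0) = 1/8 + 1/16 + 3/8 = 9/16
  P(T=1) = 1/16 + 1/8 + 1/4 = 7/16

H(S) = -[(3/16)·log₂(3/16) + (3/16)·log₂(3/16) + (5/8)·log₂(5/8)]
  = 0.4528 + 0.4528 + 0.4238
  = 1.3294 bits
H(T) = -[(9/16)·log₂(9/16) + (7/16)·log₂(7/16)]
  = 0.4669 + 0.5218
  = 0.9887 bits
H(S,T) = -[(1/8)·log₂(1/8) + (1/16)·log₂(1/16) + (1/16)·log₂(1/16) + (1/8)·log₂(1/8) + (3/8)·log₂(3/8) + (1/4)·log₂(1/4)]
  = 0.3750 + 0.2500 + 0.2500 + 0.3750 + 0.5306 + 0.5000
  = 2.2806 bits

I(S;T) = H(S) + H(T) - H(S,T)
  = 1.3294 + 0.9887 - 2.2806
  = 0.0375 bits

min(H(S), H(T)) = min(1.3294, 0.9887) = 0.9887 bits
Since 0.0375 ≤ 0.9887, the bound is satisfied ✓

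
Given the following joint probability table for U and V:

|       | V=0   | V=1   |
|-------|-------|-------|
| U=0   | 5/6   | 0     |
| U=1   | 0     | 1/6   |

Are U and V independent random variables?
Marginal P(U) (row sums):
  P(U=0) = 5/6 + 0 = 5/6
  P(U=1) = 0 + 1/6 = 1/6
Marginal P(V) (column sums):
  P(V=0) = 5/6 + 0 = 5/6
  P(V=1) = 0 + 1/6 = 1/6

U and V are independent iff P(U=i,V=j) = P(U=i)·P(V=j) for every cell.
  P(U=0)·P(V=0) = 5/6 × 5/6 = 25/36, but P(U=0,V=0) = 5/6 ✗

No, U and V are not independent. Quantitatively, I(U;V) > 0:

H(U) = -[(5/6)·log₂(5/6) + (1/6)·log₂(1/6)]
  = 0.2192 + 0.4308
  = 0.6500 bits
H(V) = -[(5/6)·log₂(5/6) + (1/6)·log₂(1/6)]
  = 0.2192 + 0.4308
  = 0.6500 bits
H(U,V) = -[(5/6)·log₂(5/6) + (1/6)·log₂(1/6)]
  = 0.2192 + 0.4308
  = 0.6500 bits
I(U;V) = H(U) + H(V) - H(U,V) = 0.6500 + 0.6500 - 0.6500 = 0.6500 bits > 0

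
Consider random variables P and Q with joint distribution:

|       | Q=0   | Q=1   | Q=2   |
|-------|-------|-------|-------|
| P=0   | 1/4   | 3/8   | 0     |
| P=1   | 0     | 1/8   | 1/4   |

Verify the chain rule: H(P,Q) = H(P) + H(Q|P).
Left side:
H(P,Q) = -[(1/4)·log₂(1/4) + (3/8)·log₂(3/8) + (1/8)·log₂(1/8) + (1/4)·log₂(1/4)]
  = 0.5000 + 0.5306 + 0.3750 + 0.5000
  = 1.9056 bits

Right side:
Marginal P(P) (row sums):
  P(P=0) = 1/4 + 3/8 + 0 = 5/8
  P(P=1) = 0 + 1/8 + 1/4 = 3/8
H(P) = -[(5/8)·log₂(5/8) + (3/8)·log₂(3/8)]
  = 0.4238 + 0.5306
  = 0.9544 bits
H(Q|P) = -Σ P(P,Q)·log₂ P(Q|P), where P(Q|P) = P(P,Q) / P(P)
  (cells with P(P,Q) = 0 contribute 0)
  (P=0,Q=0): P(Q|P) = (1/4)/(5/8) = 2/5;  -(1/4)·log₂(2/5) = 0.3305
  (P=0,Q=1): P(Q|P) = (3/8)/(5/8) = 3/5;  -(3/8)·log₂(3/5) = 0.2764
  (P=1,Q=1): P(Q|P) = (1/8)/(3/8) = 1/3;  -(1/8)·log₂(1/3) = 0.1981
  (P=1,Q=2): P(Q|P) = (1/4)/(3/8) = 2/3;  -(1/4)·log₂(2/3) = 0.1462
H(Q|P) = 0.3305 + 0.2764 + 0.1981 + 0.1462
  = 0.9512 bits
H(P) + H(Q|P) = 0.9544 + 0.9512 = 1.9056 bits

Both sides equal 1.9056 bits, so the chain rule holds ✓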